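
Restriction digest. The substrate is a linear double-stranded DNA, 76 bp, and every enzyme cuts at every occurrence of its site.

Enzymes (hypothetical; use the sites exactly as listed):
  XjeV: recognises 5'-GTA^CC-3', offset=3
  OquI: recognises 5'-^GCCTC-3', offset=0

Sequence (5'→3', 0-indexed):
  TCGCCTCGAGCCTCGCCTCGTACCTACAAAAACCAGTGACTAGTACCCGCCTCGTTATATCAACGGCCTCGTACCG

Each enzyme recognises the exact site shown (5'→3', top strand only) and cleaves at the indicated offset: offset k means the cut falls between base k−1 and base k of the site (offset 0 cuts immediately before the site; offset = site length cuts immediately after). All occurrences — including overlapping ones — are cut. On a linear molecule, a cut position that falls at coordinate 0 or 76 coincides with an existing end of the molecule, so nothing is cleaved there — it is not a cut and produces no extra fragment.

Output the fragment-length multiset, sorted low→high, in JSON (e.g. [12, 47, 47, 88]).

[2,3,3,5,7,8,8,17,23]

Per-enzyme occurrences:
  XjeV (GTACC, off=3): starts [19, 42, 70] → cuts [22, 45, 73]
  OquI (GCCTC, off=0): starts [2, 9, 14, 48, 65] → cuts [2, 9, 14, 48, 65]

Pooled cuts: [2, 9, 14, 22, 45, 48, 65, 73]

Fragment lengths:
  [0,2): 2 bp
  [2,9): 7 bp
  [9,14): 5 bp
  [14,22): 8 bp
  [22,45): 23 bp
  [45,48): 3 bp
  [48,65): 17 bp
  [65,73): 8 bp
  [73,76): 3 bp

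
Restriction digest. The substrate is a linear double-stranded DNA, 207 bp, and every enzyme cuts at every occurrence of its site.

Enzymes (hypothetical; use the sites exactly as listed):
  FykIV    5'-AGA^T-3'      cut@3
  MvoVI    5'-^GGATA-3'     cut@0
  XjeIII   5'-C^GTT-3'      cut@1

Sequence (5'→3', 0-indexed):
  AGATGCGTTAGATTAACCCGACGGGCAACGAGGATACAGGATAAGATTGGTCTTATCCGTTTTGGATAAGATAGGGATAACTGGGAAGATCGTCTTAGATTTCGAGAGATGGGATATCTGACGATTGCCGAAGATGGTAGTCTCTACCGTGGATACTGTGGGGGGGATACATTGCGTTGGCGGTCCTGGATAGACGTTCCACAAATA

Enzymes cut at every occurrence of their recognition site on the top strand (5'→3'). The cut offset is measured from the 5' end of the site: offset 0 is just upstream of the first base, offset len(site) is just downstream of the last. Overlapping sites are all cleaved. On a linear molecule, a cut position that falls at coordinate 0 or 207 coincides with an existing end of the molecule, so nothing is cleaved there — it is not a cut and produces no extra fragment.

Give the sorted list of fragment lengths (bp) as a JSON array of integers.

[2,3,3,3,5,6,7,8,8,8,10,10,11,12,12,12,14,15,16,19,23]

Site scan:
  FykIV AGAT/3: at [0, 9, 43, 68, 86, 96, 106, 131] ⇒ [3, 12, 46, 71, 89, 99, 109, 134]
  MvoVI GGATA/0: at [31, 38, 63, 74, 111, 150, 164, 187] ⇒ [31, 38, 63, 74, 111, 150, 164, 187]
  XjeIII CGTT/1: at [5, 57, 174, 194] ⇒ [6, 58, 175, 195]

Pooled cuts: [3, 6, 12, 31, 38, 46, 58, 63, 71, 74, 89, 99, 109, 111, 134, 150, 164, 175, 187, 195]

Fragments:
  [0,3): 3 bp
  [3,6): 3 bp
  [6,12): 6 bp
  [12,31): 19 bp
  [31,38): 7 bp
  [38,46): 8 bp
  [46,58): 12 bp
  [58,63): 5 bp
  [63,71): 8 bp
  [71,74): 3 bp
  [74,89): 15 bp
  [89,99): 10 bp
  [99,109): 10 bp
  [109,111): 2 bp
  [111,134): 23 bp
  [134,150): 16 bp
  [150,164): 14 bp
  [164,175): 11 bp
  [175,187): 12 bp
  [187,195): 8 bp
  [195,207): 12 bp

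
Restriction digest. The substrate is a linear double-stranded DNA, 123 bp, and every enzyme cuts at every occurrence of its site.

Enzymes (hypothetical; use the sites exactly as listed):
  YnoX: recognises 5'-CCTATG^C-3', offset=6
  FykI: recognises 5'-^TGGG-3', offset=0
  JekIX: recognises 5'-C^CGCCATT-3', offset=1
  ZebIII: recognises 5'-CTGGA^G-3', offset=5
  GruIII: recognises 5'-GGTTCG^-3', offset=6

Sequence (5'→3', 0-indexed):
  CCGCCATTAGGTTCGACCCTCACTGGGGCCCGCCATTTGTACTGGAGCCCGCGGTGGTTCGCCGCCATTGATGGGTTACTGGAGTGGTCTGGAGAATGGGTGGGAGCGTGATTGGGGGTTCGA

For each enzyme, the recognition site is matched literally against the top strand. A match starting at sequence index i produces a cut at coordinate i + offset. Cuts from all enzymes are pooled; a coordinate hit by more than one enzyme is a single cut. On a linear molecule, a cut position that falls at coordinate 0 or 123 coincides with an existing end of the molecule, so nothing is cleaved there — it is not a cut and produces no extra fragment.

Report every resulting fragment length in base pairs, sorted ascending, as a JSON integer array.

Per-enzyme occurrences:
  YnoX (CCTATGC, off=6): no sites
  FykI TGGG/0: at [23, 71, 96, 100, 112] ⇒ [23, 71, 96, 100, 112]
  JekIX CCGCCATT/1: at [0, 29, 61] ⇒ [1, 30, 62]
  ZebIII CTGGAG/5: at [41, 78, 88] ⇒ [46, 83, 93]
  GruIII GGTTCG/6: at [9, 55, 116] ⇒ [15, 61, 122]

All cut coordinates (distinct, sorted): [1, 15, 23, 30, 46, 61, 62, 71, 83, 93, 96, 100, 112, 122]

Fragment lengths:
  [0,1): 1 bp
  [1,15): 14 bp
  [15,23): 8 bp
  [23,30): 7 bp
  [30,46): 16 bp
  [46,61): 15 bp
  [61,62): 1 bp
  [62,71): 9 bp
  [71,83): 12 bp
  [83,93): 10 bp
  [93,96): 3 bp
  [96,100): 4 bp
  [100,112): 12 bp
  [112,122): 10 bp
  [122,123): 1 bp

[1,1,1,3,4,7,8,9,10,10,12,12,14,15,16]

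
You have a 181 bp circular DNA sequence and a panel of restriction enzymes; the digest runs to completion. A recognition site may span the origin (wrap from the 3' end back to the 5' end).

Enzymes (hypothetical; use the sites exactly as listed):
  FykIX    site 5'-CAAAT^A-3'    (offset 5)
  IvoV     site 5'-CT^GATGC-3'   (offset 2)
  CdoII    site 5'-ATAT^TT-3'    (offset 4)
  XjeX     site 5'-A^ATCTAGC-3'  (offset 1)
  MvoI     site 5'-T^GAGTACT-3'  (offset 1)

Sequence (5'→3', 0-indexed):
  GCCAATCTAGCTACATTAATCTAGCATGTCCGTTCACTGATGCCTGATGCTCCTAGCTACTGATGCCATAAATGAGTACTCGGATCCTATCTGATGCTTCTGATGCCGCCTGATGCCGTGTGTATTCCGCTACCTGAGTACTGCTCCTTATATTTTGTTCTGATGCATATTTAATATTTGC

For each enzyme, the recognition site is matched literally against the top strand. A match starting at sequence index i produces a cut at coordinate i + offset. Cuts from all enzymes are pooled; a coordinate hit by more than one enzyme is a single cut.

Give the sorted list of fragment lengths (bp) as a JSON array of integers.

[7,7,8,8,9,9,10,12,14,16,18,19,20,24]

Per-enzyme occurrences:
  FykIX (CAAATA, off=5): no sites
  IvoV CTGATGC/2: at [36, 43, 59, 90, 99, 109, 159] ⇒ [38, 45, 61, 92, 101, 111, 161]
  CdoII ATATTT/4: at [149, 166, 173] ⇒ [153, 170, 177]
  XjeX AATCTAGC/1: at [3, 17] ⇒ [4, 18]
  MvoI TGAGTACT/1: at [72, 134] ⇒ [73, 135]

All cut coordinates (distinct, sorted): [4, 18, 38, 45, 61, 73, 92, 101, 111, 135, 153, 161, 170, 177]

Fragments:
  4→18: 14 bp
  18→38: 20 bp
  38→45: 7 bp
  45→61: 16 bp
  61→73: 12 bp
  73→92: 19 bp
  92→101: 9 bp
  101→111: 10 bp
  111→135: 24 bp
  135→153: 18 bp
  153→161: 8 bp
  161→170: 9 bp
  170→177: 7 bp
  177→4 (wrap): 181-177+4 = 8 bp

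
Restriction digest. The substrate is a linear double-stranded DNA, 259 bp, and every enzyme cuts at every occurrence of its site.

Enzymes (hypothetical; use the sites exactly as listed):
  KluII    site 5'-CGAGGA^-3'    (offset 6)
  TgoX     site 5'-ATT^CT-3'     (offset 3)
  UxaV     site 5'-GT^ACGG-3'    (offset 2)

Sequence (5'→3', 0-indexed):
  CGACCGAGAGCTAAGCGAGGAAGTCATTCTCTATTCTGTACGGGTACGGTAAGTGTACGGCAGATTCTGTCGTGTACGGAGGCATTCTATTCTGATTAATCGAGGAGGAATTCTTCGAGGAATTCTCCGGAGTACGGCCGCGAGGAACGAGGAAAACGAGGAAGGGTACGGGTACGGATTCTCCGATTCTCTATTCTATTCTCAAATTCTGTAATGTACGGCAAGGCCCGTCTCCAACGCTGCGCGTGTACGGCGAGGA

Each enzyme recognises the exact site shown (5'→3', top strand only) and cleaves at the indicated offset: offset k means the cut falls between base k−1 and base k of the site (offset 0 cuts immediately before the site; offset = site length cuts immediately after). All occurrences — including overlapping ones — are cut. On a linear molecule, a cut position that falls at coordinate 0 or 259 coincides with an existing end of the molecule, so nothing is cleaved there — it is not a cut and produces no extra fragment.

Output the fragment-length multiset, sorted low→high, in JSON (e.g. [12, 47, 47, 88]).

Site scan:
  KluII (CGAGGA, off=6): starts [15, 100, 115, 140, 147, 156, 253] → cuts [21, 106, 121, 146, 153, 162] (position 259 is a terminus of the linear molecule — no cut)
  TgoX (ATTCT, off=3): starts [25, 32, 63, 83, 88, 109, 121, 177, 185, 192, 197, 205] → cuts [28, 35, 66, 86, 91, 112, 124, 180, 188, 195, 200, 208]
  UxaV (GTACGG, off=2): starts [37, 43, 54, 73, 131, 165, 171, 215, 247] → cuts [39, 45, 56, 75, 133, 167, 173, 217, 249]

Pooled cuts: [21, 28, 35, 39, 45, 56, 66, 75, 86, 91, 106, 112, 121, 124, 133, 146, 153, 162, 167, 173, 180, 188, 195, 200, 208, 217, 249]

Fragments:
  [0,21): 21 bp
  [21,28): 7 bp
  [28,35): 7 bp
  [35,39): 4 bp
  [39,45): 6 bp
  [45,56): 11 bp
  [56,66): 10 bp
  [66,75): 9 bp
  [75,86): 11 bp
  [86,91): 5 bp
  [91,106): 15 bp
  [106,112): 6 bp
  [112,121): 9 bp
  [121,124): 3 bp
  [124,133): 9 bp
  [133,146): 13 bp
  [146,153): 7 bp
  [153,162): 9 bp
  [162,167): 5 bp
  [167,173): 6 bp
  [173,180): 7 bp
  [180,188): 8 bp
  [188,195): 7 bp
  [195,200): 5 bp
  [200,208): 8 bp
  [208,217): 9 bp
  [217,249): 32 bp
  [249,259): 10 bp

[3,4,5,5,5,6,6,6,7,7,7,7,7,8,8,9,9,9,9,9,10,10,11,11,13,15,21,32]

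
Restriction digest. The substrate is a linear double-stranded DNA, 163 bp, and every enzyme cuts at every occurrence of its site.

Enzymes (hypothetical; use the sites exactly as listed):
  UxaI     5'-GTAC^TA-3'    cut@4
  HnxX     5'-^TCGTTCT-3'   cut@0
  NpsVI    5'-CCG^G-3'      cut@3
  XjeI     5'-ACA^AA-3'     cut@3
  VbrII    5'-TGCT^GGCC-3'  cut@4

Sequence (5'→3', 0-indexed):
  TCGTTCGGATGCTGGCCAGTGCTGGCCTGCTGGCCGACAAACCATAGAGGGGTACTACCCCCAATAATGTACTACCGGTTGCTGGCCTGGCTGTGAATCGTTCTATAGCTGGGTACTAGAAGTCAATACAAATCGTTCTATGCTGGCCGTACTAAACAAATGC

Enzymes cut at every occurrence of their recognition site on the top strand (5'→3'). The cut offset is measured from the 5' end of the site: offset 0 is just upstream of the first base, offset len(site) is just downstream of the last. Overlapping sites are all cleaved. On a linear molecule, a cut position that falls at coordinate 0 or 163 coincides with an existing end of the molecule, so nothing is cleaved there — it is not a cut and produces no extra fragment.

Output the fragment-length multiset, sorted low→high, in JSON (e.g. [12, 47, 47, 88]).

[2,5,5,6,6,8,8,8,10,12,13,14,14,16,17,19]

Per-enzyme occurrences:
  UxaI GTACTA/4: at [51, 68, 112, 148] ⇒ [55, 72, 116, 152]
  HnxX TCGTTCT/0: at [97, 132] ⇒ [97, 132]
  NpsVI CCGG/3: at [74] ⇒ [77]
  XjeI ACAAA/3: at [36, 127, 155] ⇒ [39, 130, 158]
  VbrII TGCTGGCC/4: at [9, 19, 27, 79, 140] ⇒ [13, 23, 31, 83, 144]

All cut coordinates (distinct, sorted): [13, 23, 31, 39, 55, 72, 77, 83, 97, 116, 130, 132, 144, 152, 158]

Fragments:
  [0,13): 13 bp
  [13,23): 10 bp
  [23,31): 8 bp
  [31,39): 8 bp
  [39,55): 16 bp
  [55,72): 17 bp
  [72,77): 5 bp
  [77,83): 6 bp
  [83,97): 14 bp
  [97,116): 19 bp
  [116,130): 14 bp
  [130,132): 2 bp
  [132,144): 12 bp
  [144,152): 8 bp
  [152,158): 6 bp
  [158,163): 5 bp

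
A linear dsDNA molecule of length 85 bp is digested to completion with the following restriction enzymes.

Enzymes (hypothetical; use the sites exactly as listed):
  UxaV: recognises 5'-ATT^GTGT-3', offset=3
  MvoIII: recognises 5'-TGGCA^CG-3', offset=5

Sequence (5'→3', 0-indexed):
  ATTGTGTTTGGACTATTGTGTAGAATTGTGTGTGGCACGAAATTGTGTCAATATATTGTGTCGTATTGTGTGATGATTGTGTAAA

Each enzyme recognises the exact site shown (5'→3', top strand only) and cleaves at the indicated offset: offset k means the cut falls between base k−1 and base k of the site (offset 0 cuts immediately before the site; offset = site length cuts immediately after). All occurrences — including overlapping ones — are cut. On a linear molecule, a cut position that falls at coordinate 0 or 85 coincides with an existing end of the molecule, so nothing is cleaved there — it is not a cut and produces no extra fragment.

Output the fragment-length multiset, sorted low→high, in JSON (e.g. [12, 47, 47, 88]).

Site scan:
  UxaV ATTGTGT/3: at [0, 14, 24, 41, 54, 64, 75] ⇒ [3, 17, 27, 44, 57, 67, 78]
  MvoIII TGGCACG/5: at [32] ⇒ [37]

All cut coordinates (distinct, sorted): [3, 17, 27, 37, 44, 57, 67, 78]

Fragment lengths:
  [0,3): 3 bp
  [3,17): 14 bp
  [17,27): 10 bp
  [27,37): 10 bp
  [37,44): 7 bp
  [44,57): 13 bp
  [57,67): 10 bp
  [67,78): 11 bp
  [78,85): 7 bp

[3,7,7,10,10,10,11,13,14]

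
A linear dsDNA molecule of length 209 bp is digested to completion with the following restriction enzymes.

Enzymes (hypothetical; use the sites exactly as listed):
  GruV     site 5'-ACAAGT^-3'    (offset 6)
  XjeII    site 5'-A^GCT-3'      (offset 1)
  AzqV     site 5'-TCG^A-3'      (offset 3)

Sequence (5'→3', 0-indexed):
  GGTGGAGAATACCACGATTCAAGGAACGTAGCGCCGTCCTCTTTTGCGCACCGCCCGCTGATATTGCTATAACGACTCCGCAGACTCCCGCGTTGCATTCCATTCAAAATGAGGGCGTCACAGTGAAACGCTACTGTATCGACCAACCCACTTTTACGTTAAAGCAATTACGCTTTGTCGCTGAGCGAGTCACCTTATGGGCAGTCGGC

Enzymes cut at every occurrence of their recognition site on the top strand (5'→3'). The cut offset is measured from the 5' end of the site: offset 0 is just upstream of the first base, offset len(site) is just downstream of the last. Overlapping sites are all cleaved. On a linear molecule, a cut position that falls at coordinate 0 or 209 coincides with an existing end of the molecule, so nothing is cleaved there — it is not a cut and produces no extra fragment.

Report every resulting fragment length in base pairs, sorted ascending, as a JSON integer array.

Site scan:
  GruV (ACAAGT, off=6): no sites
  XjeII (AGCT, off=1): no sites
  AzqV (TCGA, off=3): starts [138] → cuts [141]

Pooled cuts: [141]

Fragment lengths:
  [0,141): 141 bp
  [141,209): 68 bp

[68,141]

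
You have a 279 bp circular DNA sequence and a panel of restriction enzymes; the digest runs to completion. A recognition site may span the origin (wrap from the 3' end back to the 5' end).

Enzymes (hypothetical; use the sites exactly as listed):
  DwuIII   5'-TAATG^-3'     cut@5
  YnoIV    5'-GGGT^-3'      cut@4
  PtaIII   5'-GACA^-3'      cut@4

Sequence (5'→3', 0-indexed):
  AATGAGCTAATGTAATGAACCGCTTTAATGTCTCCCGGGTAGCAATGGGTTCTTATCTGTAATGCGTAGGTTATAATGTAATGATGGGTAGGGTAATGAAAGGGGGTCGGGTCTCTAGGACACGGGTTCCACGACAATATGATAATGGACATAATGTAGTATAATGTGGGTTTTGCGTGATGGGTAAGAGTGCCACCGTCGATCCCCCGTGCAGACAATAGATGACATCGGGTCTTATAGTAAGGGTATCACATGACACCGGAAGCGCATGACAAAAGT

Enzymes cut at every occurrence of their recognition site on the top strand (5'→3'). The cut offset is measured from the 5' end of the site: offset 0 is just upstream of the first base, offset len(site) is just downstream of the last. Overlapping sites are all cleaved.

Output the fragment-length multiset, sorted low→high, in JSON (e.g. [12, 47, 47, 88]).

[4,4,5,5,5,5,5,5,5,6,6,8,9,9,9,10,10,10,10,10,11,11,13,14,14,14,14,16,32]

Scan for sites:
  DwuIII (TAATG, off=5): starts [7, 12, 25, 59, 73, 78, 93, 142, 151, 161, 278] → cuts [4, 12, 17, 30, 64, 78, 83, 98, 147, 156, 166]
  YnoIV (GGGT, off=4): starts [36, 46, 85, 90, 103, 108, 123, 167, 181, 229, 243] → cuts [40, 50, 89, 94, 107, 112, 127, 171, 185, 233, 247]
  PtaIII (GACA, off=4): starts [118, 132, 147, 213, 223, 254, 270] → cuts [122, 136, 151, 217, 227, 258, 274]

All cut coordinates (distinct, sorted): [4, 12, 17, 30, 40, 50, 64, 78, 83, 89, 94, 98, 107, 112, 122, 127, 136, 147, 151, 156, 166, 171, 185, 217, 227, 233, 247, 258, 274]

Fragments:
  4→12: 8 bp
  12→17: 5 bp
  17→30: 13 bp
  30→40: 10 bp
  40→50: 10 bp
  50→64: 14 bp
  64→78: 14 bp
  78→83: 5 bp
  83→89: 6 bp
  89→94: 5 bp
  94→98: 4 bp
  98→107: 9 bp
  107→112: 5 bp
  112→122: 10 bp
  122→127: 5 bp
  127→136: 9 bp
  136→147: 11 bp
  147→151: 4 bp
  151→156: 5 bp
  156→166: 10 bp
  166→171: 5 bp
  171→185: 14 bp
  185→217: 32 bp
  217→227: 10 bp
  227→233: 6 bp
  233→247: 14 bp
  247→258: 11 bp
  258→274: 16 bp
  274→4 (wrap): 279-274+4 = 9 bp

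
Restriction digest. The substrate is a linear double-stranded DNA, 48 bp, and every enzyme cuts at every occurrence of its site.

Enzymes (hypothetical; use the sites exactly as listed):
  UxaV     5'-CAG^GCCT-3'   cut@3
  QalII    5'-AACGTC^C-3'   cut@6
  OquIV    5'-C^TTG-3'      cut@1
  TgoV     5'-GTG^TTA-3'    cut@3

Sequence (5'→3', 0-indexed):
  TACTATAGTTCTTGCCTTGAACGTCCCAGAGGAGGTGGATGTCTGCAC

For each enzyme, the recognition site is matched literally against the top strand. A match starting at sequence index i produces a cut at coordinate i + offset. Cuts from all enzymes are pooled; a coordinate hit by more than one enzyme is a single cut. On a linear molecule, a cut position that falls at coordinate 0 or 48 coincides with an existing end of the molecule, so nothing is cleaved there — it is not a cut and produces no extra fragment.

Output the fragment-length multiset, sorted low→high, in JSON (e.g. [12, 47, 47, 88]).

Site scan:
  UxaV (CAGGCCT, off=3): no sites
  QalII AACGTCC/6: at [19] ⇒ [25]
  OquIV CTTG/1: at [10, 15] ⇒ [11, 16]
  TgoV (GTGTTA, off=3): no sites

Pooled cuts: [11, 16, 25]

Fragment lengths:
  [0,11): 11 bp
  [11,16): 5 bp
  [16,25): 9 bp
  [25,48): 23 bp

[5,9,11,23]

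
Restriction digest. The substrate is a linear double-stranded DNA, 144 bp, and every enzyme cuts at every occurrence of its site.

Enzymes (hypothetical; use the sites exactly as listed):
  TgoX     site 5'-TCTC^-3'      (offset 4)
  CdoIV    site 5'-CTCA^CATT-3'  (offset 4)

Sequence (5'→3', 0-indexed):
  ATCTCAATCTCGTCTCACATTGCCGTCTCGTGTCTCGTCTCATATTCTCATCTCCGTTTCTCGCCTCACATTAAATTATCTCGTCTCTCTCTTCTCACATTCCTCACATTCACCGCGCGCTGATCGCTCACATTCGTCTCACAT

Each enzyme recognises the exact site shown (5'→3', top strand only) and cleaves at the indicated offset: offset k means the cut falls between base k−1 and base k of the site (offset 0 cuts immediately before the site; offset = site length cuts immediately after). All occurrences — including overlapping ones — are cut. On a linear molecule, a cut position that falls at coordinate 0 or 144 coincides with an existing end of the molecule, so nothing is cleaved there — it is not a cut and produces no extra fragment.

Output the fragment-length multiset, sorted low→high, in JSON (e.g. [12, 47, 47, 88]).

[1,1,2,2,4,5,5,5,5,5,5,6,6,7,8,8,9,10,12,14,24]

Scan for sites:
  TgoX TCTC/4: at [1, 7, 12, 25, 32, 37, 45, 50, 58, 78, 83, 85, 87, 92, 136] ⇒ [5, 11, 16, 29, 36, 41, 49, 54, 62, 82, 87, 89, 91, 96, 140]
  CdoIV CTCACATT/4: at [13, 64, 93, 102, 126] ⇒ [17, 68, 97, 106, 130]

All cut coordinates (distinct, sorted): [5, 11, 16, 17, 29, 36, 41, 49, 54, 62, 68, 82, 87, 89, 91, 96, 97, 106, 130, 140]

Fragment lengths:
  [0,5): 5 bp
  [5,11): 6 bp
  [11,16): 5 bp
  [16,17): 1 bp
  [17,29): 12 bp
  [29,36): 7 bp
  [36,41): 5 bp
  [41,49): 8 bp
  [49,54): 5 bp
  [54,62): 8 bp
  [62,68): 6 bp
  [68,82): 14 bp
  [82,87): 5 bp
  [87,89): 2 bp
  [89,91): 2 bp
  [91,96): 5 bp
  [96,97): 1 bp
  [97,106): 9 bp
  [106,130): 24 bp
  [130,140): 10 bp
  [140,144): 4 bp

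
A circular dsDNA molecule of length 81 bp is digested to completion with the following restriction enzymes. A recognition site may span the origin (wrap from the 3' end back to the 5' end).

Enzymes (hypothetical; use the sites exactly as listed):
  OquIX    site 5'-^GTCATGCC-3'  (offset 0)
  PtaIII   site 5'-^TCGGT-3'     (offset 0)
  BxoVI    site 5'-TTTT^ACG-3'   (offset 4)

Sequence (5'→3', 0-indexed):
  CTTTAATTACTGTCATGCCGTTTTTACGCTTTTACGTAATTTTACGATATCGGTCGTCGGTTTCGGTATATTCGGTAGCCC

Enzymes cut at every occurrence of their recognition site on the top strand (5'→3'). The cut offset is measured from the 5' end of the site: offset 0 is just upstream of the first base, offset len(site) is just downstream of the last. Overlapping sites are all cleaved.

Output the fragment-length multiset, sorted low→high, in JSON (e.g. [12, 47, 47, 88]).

Scan for sites:
  OquIX (GTCATGCC, off=0): starts [11] → cuts [11]
  PtaIII (TCGGT, off=0): starts [49, 56, 62, 71] → cuts [49, 56, 62, 71]
  BxoVI (TTTTACG, off=4): starts [21, 29, 39] → cuts [25, 33, 43]

Pooled cuts: [11, 25, 33, 43, 49, 56, 62, 71]

Fragment lengths:
  11→25: 14 bp
  25→33: 8 bp
  33→43: 10 bp
  43→49: 6 bp
  49→56: 7 bp
  56→62: 6 bp
  62→71: 9 bp
  71→11 (wrap): 81-71+11 = 21 bp

[6,6,7,8,9,10,14,21]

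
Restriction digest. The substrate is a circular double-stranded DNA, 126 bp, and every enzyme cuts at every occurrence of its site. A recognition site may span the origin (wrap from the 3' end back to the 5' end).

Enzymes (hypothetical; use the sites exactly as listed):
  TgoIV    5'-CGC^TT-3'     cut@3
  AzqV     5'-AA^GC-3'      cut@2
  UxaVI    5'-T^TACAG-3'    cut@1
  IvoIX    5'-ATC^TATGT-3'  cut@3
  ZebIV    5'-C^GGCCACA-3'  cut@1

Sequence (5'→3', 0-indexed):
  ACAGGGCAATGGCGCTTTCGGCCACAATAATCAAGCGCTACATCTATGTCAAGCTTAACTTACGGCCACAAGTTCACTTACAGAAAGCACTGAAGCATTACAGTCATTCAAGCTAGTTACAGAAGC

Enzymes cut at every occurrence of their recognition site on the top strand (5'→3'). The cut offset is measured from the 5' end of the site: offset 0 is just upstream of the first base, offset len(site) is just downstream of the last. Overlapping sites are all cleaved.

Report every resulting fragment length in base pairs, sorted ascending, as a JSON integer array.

Scan for sites:
  TgoIV (CGCTT, off=3): starts [12] → cuts [15]
  AzqV (AAGC, off=2): starts [32, 50, 84, 92, 109, 122] → cuts [34, 52, 86, 94, 111, 124]
  UxaVI (TTACAG, off=1): starts [77, 97, 116] → cuts [78, 98, 117]
  IvoIX (ATCTATGT, off=3): starts [41] → cuts [44]
  ZebIV (CGGCCACA, off=1): starts [18, 62] → cuts [19, 63]

Pooled cuts: [15, 19, 34, 44, 52, 63, 78, 86, 94, 98, 111, 117, 124]

Fragments:
  15→19: 4 bp
  19→34: 15 bp
  34→44: 10 bp
  44→52: 8 bp
  52→63: 11 bp
  63→78: 15 bp
  78→86: 8 bp
  86→94: 8 bp
  94→98: 4 bp
  98→111: 13 bp
  111→117: 6 bp
  117→124: 7 bp
  124→15 (wrap): 126-124+15 = 17 bp

[4,4,6,7,8,8,8,10,11,13,15,15,17]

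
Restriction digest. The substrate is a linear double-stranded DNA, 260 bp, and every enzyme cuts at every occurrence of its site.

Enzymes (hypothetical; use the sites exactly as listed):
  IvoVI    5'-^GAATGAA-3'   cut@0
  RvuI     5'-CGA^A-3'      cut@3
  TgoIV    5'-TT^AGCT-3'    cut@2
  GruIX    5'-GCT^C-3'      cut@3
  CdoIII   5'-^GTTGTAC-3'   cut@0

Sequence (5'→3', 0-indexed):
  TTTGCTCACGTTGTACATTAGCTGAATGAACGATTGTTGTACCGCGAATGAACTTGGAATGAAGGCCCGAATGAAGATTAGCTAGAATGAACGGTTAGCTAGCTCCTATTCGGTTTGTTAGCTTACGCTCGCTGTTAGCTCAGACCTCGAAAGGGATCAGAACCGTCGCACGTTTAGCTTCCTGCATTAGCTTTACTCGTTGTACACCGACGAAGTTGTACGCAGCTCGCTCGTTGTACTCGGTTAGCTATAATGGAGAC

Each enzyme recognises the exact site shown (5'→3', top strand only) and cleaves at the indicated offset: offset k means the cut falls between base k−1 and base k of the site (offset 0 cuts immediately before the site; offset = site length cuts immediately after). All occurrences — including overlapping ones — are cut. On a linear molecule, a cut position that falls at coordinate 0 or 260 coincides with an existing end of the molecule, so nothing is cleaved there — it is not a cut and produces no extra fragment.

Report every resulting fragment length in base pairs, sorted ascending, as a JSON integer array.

[1,1,2,2,3,4,4,4,5,6,7,8,9,9,10,10,10,10,10,12,12,12,13,13,13,15,15,15,25]

Scan for sites:
  IvoVI GAATGAA/0: at [23, 45, 56, 68, 84] ⇒ [23, 45, 56, 68, 84]
  RvuI CGAA/3: at [44, 67, 147, 210] ⇒ [47, 70, 150, 213]
  TgoIV TTAGCT/2: at [17, 77, 94, 117, 134, 173, 186, 243] ⇒ [19, 79, 96, 119, 136, 175, 188, 245]
  GruIX GCTC/3: at [3, 101, 126, 137, 224, 228] ⇒ [6, 104, 129, 140, 227, 231]
  CdoIII GTTGTAC/0: at [9, 35, 198, 214, 232] ⇒ [9, 35, 198, 214, 232]

All cut coordinates (distinct, sorted): [6, 9, 19, 23, 35, 45, 47, 56, 68, 70, 79, 84, 96, 104, 119, 129, 136, 140, 150, 175, 188, 198, 213, 214, 227, 231, 232, 245]

Fragment lengths:
  [0,6): 6 bp
  [6,9): 3 bp
  [9,19): 10 bp
  [19,23): 4 bp
  [23,35): 12 bp
  [35,45): 10 bp
  [45,47): 2 bp
  [47,56): 9 bp
  [56,68): 12 bp
  [68,70): 2 bp
  [70,79): 9 bp
  [79,84): 5 bp
  [84,96): 12 bp
  [96,104): 8 bp
  [104,119): 15 bp
  [119,129): 10 bp
  [129,136): 7 bp
  [136,140): 4 bp
  [140,150): 10 bp
  [150,175): 25 bp
  [175,188): 13 bp
  [188,198): 10 bp
  [198,213): 15 bp
  [213,214): 1 bp
  [214,227): 13 bp
  [227,231): 4 bp
  [231,232): 1 bp
  [232,245): 13 bp
  [245,260): 15 bp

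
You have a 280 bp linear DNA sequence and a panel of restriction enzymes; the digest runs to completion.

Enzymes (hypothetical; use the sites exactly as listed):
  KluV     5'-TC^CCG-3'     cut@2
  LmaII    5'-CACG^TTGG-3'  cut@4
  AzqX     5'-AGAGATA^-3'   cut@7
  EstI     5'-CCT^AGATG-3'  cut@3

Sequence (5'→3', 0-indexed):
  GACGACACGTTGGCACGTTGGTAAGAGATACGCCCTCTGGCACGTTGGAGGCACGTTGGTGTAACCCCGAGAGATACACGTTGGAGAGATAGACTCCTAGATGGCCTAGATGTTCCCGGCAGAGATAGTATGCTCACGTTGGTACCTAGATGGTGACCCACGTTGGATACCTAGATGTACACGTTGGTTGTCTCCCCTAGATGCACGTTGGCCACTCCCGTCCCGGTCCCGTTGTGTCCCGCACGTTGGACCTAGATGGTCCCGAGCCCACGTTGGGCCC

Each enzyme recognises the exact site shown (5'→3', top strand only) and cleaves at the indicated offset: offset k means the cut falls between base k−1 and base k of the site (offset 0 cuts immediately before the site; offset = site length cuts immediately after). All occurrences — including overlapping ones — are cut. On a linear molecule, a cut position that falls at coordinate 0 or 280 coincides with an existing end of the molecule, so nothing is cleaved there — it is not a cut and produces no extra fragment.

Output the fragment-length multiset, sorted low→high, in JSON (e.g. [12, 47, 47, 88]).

[4,5,6,7,7,8,8,8,8,8,9,9,9,9,10,10,10,11,11,11,11,11,12,13,14,15,15,21]

Scan for sites:
  KluV (TCCCG, off=2): starts [113, 215, 220, 226, 236, 259] → cuts [115, 217, 222, 228, 238, 261]
  LmaII (CACGTTGG, off=4): starts [5, 13, 40, 51, 76, 134, 158, 179, 203, 241, 268] → cuts [9, 17, 44, 55, 80, 138, 162, 183, 207, 245, 272]
  AzqX (AGAGATA, off=7): starts [23, 69, 84, 120] → cuts [30, 76, 91, 127]
  EstI (CCTAGATG, off=3): starts [95, 104, 144, 169, 195, 250] → cuts [98, 107, 147, 172, 198, 253]

Pooled cuts: [9, 17, 30, 44, 55, 76, 80, 91, 98, 107, 115, 127, 138, 147, 162, 172, 183, 198, 207, 217, 222, 228, 238, 245, 253, 261, 272]

Fragments:
  [0,9): 9 bp
  [9,17): 8 bp
  [17,30): 13 bp
  [30,44): 14 bp
  [44,55): 11 bp
  [55,76): 21 bp
  [76,80): 4 bp
  [80,91): 11 bp
  [91,98): 7 bp
  [98,107): 9 bp
  [107,115): 8 bp
  [115,127): 12 bp
  [127,138): 11 bp
  [138,147): 9 bp
  [147,162): 15 bp
  [162,172): 10 bp
  [172,183): 11 bp
  [183,198): 15 bp
  [198,207): 9 bp
  [207,217): 10 bp
  [217,222): 5 bp
  [222,228): 6 bp
  [228,238): 10 bp
  [238,245): 7 bp
  [245,253): 8 bp
  [253,261): 8 bp
  [261,272): 11 bp
  [272,280): 8 bp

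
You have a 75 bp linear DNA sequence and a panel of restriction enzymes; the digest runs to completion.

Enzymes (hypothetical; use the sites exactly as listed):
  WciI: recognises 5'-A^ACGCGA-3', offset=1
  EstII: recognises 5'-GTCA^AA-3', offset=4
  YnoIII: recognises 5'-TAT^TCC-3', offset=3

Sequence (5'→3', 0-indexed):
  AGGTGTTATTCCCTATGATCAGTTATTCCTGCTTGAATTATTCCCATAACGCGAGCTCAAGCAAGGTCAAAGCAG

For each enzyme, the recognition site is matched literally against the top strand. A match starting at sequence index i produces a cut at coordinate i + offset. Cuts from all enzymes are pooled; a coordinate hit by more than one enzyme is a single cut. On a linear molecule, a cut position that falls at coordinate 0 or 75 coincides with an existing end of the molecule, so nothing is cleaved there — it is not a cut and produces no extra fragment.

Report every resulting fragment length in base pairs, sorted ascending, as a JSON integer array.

[6,7,9,15,17,21]

Scan for sites:
  WciI (AACGCGA, off=1): starts [47] → cuts [48]
  EstII (GTCAAA, off=4): starts [65] → cuts [69]
  YnoIII (TATTCC, off=3): starts [6, 23, 38] → cuts [9, 26, 41]

Pooled cuts: [9, 26, 41, 48, 69]

Fragments:
  [0,9): 9 bp
  [9,26): 17 bp
  [26,41): 15 bp
  [41,48): 7 bp
  [48,69): 21 bp
  [69,75): 6 bp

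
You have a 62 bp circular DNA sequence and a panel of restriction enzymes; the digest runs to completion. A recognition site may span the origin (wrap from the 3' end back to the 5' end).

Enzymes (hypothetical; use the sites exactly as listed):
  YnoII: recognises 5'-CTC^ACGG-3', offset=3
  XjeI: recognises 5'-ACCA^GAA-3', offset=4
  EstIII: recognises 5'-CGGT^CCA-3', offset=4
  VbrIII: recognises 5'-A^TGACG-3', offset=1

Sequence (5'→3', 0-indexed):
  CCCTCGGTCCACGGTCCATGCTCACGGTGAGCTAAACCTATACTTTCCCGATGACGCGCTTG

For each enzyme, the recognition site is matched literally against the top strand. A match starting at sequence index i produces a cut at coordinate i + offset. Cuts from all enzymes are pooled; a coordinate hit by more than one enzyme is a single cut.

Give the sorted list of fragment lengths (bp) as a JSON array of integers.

[7,8,19,28]

Site scan:
  YnoII (CTCACGG, off=3): starts [20] → cuts [23]
  XjeI (ACCAGAA, off=4): no sites
  EstIII (CGGTCCA, off=4): starts [4, 11] → cuts [8, 15]
  VbrIII (ATGACG, off=1): starts [50] → cuts [51]

Pooled cuts: [8, 15, 23, 51]

Fragments:
  8→15: 7 bp
  15→23: 8 bp
  23→51: 28 bp
  51→8 (wrap): 62-51+8 = 19 bp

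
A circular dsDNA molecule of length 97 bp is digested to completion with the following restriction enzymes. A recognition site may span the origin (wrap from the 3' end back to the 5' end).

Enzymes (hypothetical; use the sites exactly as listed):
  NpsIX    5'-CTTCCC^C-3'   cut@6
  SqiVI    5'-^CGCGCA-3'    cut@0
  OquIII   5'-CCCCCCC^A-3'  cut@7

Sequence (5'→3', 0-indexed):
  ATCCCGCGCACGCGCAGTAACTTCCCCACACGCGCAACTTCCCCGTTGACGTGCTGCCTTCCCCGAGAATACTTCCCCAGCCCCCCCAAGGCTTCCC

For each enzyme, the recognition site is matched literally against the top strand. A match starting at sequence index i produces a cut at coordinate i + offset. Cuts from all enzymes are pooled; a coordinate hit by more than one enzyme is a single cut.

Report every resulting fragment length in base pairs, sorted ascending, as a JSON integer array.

Site scan:
  NpsIX (CTTCCCC, off=6): starts [20, 37, 57, 71] → cuts [26, 43, 63, 77]
  SqiVI (CGCGCA, off=0): starts [4, 10, 30] → cuts [4, 10, 30]
  OquIII (CCCCCCCA, off=7): starts [80] → cuts [87]

Pooled cuts: [4, 10, 26, 30, 43, 63, 77, 87]

Fragment lengths:
  4→10: 6 bp
  10→26: 16 bp
  26→30: 4 bp
  30→43: 13 bp
  43→63: 20 bp
  63→77: 14 bp
  77→87: 10 bp
  87→4 (wrap): 97-87+4 = 14 bp

[4,6,10,13,14,14,16,20]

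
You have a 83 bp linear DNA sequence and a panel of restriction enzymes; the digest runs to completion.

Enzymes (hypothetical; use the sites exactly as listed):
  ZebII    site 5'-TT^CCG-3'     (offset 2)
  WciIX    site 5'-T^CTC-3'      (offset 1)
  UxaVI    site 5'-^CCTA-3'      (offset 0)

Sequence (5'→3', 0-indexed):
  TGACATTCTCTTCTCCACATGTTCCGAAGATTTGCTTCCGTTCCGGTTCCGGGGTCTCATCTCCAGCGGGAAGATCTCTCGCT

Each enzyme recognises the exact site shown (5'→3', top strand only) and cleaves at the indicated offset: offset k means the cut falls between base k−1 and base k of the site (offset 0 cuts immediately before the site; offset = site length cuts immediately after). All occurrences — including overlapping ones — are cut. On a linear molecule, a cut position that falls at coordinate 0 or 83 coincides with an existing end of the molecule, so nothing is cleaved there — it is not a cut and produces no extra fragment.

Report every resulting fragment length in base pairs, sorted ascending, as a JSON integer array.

Scan for sites:
  ZebII TTCCG/2: at [21, 35, 40, 46] ⇒ [23, 37, 42, 48]
  WciIX TCTC/1: at [6, 11, 54, 59, 74, 76] ⇒ [7, 12, 55, 60, 75, 77]
  UxaVI (CCTA, off=0): no sites

All cut coordinates (distinct, sorted): [7, 12, 23, 37, 42, 48, 55, 60, 75, 77]

Fragment lengths:
  [0,7): 7 bp
  [7,12): 5 bp
  [12,23): 11 bp
  [23,37): 14 bp
  [37,42): 5 bp
  [42,48): 6 bp
  [48,55): 7 bp
  [55,60): 5 bp
  [60,75): 15 bp
  [75,77): 2 bp
  [77,83): 6 bp

[2,5,5,5,6,6,7,7,11,14,15]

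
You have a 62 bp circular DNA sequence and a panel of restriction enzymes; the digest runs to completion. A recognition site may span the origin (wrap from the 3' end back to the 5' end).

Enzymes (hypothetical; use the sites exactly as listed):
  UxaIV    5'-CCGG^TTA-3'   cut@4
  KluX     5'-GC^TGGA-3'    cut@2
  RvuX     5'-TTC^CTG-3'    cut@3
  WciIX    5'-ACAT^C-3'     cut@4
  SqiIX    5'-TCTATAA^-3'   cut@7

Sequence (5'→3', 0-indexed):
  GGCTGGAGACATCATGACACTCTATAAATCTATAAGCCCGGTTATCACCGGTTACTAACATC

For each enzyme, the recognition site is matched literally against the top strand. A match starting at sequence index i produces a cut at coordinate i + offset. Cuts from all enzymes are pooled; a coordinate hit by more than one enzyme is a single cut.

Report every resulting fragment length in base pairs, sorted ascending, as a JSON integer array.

[4,6,8,9,10,10,15]

Scan for sites:
  UxaIV (CCGGTTA, off=4): starts [37, 47] → cuts [41, 51]
  KluX (GCTGGA, off=2): starts [1] → cuts [3]
  RvuX (TTCCTG, off=3): no sites
  WciIX (ACATC, off=4): starts [8, 57] → cuts [12, 61]
  SqiIX (TCTATAA, off=7): starts [20, 28] → cuts [27, 35]

Pooled cuts: [3, 12, 27, 35, 41, 51, 61]

Fragment lengths:
  3→12: 9 bp
  12→27: 15 bp
  27→35: 8 bp
  35→41: 6 bp
  41→51: 10 bp
  51→61: 10 bp
  61→3 (wrap): 62-61+3 = 4 bp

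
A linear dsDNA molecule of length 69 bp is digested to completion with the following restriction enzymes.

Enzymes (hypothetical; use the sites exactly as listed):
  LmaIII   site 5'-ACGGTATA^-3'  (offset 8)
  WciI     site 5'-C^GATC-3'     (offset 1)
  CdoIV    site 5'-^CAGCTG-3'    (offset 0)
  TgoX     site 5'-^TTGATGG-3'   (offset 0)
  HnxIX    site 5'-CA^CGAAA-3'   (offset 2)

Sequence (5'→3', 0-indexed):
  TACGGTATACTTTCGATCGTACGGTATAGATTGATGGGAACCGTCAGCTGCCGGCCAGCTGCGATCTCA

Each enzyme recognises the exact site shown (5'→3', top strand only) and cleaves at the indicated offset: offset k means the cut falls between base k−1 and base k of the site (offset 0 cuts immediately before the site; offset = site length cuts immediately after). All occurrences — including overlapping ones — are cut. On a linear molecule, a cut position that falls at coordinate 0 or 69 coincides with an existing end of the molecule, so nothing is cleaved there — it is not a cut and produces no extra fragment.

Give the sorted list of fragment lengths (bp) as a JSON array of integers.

Scan for sites:
  LmaIII ACGGTATA/8: at [1, 20] ⇒ [9, 28]
  WciI CGATC/1: at [13, 61] ⇒ [14, 62]
  CdoIV CAGCTG/0: at [44, 55] ⇒ [44, 55]
  TgoX TTGATGG/0: at [30] ⇒ [30]
  HnxIX (CACGAAA, off=2): no sites

All cut coordinates (distinct, sorted): [9, 14, 28, 30, 44, 55, 62]

Fragments:
  [0,9): 9 bp
  [9,14): 5 bp
  [14,28): 14 bp
  [28,30): 2 bp
  [30,44): 14 bp
  [44,55): 11 bp
  [55,62): 7 bp
  [62,69): 7 bp

[2,5,7,7,9,11,14,14]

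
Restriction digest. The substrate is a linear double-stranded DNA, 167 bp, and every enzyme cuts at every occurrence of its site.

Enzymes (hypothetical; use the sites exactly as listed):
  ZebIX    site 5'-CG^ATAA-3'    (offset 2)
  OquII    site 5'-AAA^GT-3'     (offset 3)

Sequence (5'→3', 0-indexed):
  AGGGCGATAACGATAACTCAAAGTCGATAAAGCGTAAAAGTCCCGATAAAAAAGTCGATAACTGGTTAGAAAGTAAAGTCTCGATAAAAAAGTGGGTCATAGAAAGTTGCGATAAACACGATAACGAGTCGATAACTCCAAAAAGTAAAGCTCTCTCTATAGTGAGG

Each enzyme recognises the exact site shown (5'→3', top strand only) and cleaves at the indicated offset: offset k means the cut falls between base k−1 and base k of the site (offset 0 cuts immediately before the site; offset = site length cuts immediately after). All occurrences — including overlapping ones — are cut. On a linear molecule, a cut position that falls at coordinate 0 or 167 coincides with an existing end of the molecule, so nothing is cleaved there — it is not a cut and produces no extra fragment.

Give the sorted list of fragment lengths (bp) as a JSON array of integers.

[4,4,5,6,6,6,6,6,8,8,9,10,11,13,13,14,15,23]

Site scan:
  ZebIX (CGATAA, off=2): starts [4, 10, 24, 43, 55, 81, 109, 118, 129] → cuts [6, 12, 26, 45, 57, 83, 111, 120, 131]
  OquII (AAAGT, off=3): starts [19, 36, 50, 69, 74, 88, 102, 141] → cuts [22, 39, 53, 72, 77, 91, 105, 144]

Pooled cuts: [6, 12, 22, 26, 39, 45, 53, 57, 72, 77, 83, 91, 105, 111, 120, 131, 144]

Fragments:
  [0,6): 6 bp
  [6,12): 6 bp
  [12,22): 10 bp
  [22,26): 4 bp
  [26,39): 13 bp
  [39,45): 6 bp
  [45,53): 8 bp
  [53,57): 4 bp
  [57,72): 15 bp
  [72,77): 5 bp
  [77,83): 6 bp
  [83,91): 8 bp
  [91,105): 14 bp
  [105,111): 6 bp
  [111,120): 9 bp
  [120,131): 11 bp
  [131,144): 13 bp
  [144,167): 23 bp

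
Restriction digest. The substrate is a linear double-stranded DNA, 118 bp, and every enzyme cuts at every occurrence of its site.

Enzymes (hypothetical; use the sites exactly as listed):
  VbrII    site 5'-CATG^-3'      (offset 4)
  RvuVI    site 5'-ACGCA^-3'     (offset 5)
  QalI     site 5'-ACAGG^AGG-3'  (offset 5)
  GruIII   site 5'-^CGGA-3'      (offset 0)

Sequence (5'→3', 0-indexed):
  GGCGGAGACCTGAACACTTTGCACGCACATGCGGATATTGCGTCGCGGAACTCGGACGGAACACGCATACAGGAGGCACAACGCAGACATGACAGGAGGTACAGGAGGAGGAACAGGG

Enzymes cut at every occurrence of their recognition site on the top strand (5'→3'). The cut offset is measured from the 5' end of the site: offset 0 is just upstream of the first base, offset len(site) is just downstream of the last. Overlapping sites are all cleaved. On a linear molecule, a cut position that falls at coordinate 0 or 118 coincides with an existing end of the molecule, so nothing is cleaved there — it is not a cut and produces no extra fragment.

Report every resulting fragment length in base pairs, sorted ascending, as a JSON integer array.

[2,4,4,5,6,6,7,9,11,12,13,14,25]

Scan for sites:
  VbrII CATG/4: at [27, 87] ⇒ [31, 91]
  RvuVI ACGCA/5: at [22, 62, 80] ⇒ [27, 67, 85]
  QalI ACAGGAGG/5: at [68, 91, 100] ⇒ [73, 96, 105]
  GruIII CGGA/0: at [2, 31, 45, 52, 56] ⇒ [2, 31, 45, 52, 56]

Pooled cuts: [2, 27, 31, 45, 52, 56, 67, 73, 85, 91, 96, 105]

Fragment lengths:
  [0,2): 2 bp
  [2,27): 25 bp
  [27,31): 4 bp
  [31,45): 14 bp
  [45,52): 7 bp
  [52,56): 4 bp
  [56,67): 11 bp
  [67,73): 6 bp
  [73,85): 12 bp
  [85,91): 6 bp
  [91,96): 5 bp
  [96,105): 9 bp
  [105,118): 13 bp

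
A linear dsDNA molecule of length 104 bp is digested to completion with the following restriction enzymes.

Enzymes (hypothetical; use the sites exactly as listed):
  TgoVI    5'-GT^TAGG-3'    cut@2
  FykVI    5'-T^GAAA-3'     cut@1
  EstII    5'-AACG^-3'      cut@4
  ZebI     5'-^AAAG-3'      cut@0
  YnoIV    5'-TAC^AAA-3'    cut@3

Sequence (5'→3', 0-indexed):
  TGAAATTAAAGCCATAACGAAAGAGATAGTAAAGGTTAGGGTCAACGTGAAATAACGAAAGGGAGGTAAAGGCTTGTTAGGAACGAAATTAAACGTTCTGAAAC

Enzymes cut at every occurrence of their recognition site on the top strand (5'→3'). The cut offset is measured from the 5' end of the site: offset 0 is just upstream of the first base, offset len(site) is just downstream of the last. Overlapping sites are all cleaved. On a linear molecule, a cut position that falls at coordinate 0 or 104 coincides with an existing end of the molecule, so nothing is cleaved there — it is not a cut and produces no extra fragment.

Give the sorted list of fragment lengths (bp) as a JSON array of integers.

Site scan:
  TgoVI GTTAGG/2: at [34, 75] ⇒ [36, 77]
  FykVI TGAAA/1: at [0, 47, 98] ⇒ [1, 48, 99]
  EstII AACG/4: at [15, 43, 53, 81, 91] ⇒ [19, 47, 57, 85, 95]
  ZebI AAAG/0: at [7, 19, 30, 57, 67] ⇒ [7, 19, 30, 57, 67]
  YnoIV (TACAAA, off=3): no sites

Pooled cuts: [1, 7, 19, 30, 36, 47, 48, 57, 67, 77, 85, 95, 99]

Fragment lengths:
  [0,1): 1 bp
  [1,7): 6 bp
  [7,19): 12 bp
  [19,30): 11 bp
  [30,36): 6 bp
  [36,47): 11 bp
  [47,48): 1 bp
  [48,57): 9 bp
  [57,67): 10 bp
  [67,77): 10 bp
  [77,85): 8 bp
  [85,95): 10 bp
  [95,99): 4 bp
  [99,104): 5 bp

[1,1,4,5,6,6,8,9,10,10,10,11,11,12]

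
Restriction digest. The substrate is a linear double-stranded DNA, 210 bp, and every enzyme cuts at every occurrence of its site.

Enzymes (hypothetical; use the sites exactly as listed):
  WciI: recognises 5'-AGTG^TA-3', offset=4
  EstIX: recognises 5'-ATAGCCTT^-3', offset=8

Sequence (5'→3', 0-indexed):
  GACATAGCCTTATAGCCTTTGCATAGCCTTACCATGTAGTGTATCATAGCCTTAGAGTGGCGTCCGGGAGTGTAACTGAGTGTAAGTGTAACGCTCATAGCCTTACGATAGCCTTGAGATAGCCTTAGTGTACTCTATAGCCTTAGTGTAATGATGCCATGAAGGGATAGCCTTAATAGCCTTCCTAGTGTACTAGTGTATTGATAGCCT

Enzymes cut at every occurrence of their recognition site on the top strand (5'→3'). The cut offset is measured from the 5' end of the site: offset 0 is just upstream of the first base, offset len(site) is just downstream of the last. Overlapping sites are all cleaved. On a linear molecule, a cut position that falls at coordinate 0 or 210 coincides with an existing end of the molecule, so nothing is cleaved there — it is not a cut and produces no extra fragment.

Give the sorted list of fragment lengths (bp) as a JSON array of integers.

Site scan:
  WciI AGTGTA/4: at [37, 68, 78, 84, 126, 144, 186, 194] ⇒ [41, 72, 82, 88, 130, 148, 190, 198]
  EstIX ATAGCCTT/8: at [3, 11, 22, 45, 96, 107, 118, 136, 166, 175] ⇒ [11, 19, 30, 53, 104, 115, 126, 144, 174, 183]

Pooled cuts: [11, 19, 30, 41, 53, 72, 82, 88, 104, 115, 126, 130, 144, 148, 174, 183, 190, 198]

Fragments:
  [0,11): 11 bp
  [11,19): 8 bp
  [19,30): 11 bp
  [30,41): 11 bp
  [41,53): 12 bp
  [53,72): 19 bp
  [72,82): 10 bp
  [82,88): 6 bp
  [88,104): 16 bp
  [104,115): 11 bp
  [115,126): 11 bp
  [126,130): 4 bp
  [130,144): 14 bp
  [144,148): 4 bp
  [148,174): 26 bp
  [174,183): 9 bp
  [183,190): 7 bp
  [190,198): 8 bp
  [198,210): 12 bp

[4,4,6,7,8,8,9,10,11,11,11,11,11,12,12,14,16,19,26]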